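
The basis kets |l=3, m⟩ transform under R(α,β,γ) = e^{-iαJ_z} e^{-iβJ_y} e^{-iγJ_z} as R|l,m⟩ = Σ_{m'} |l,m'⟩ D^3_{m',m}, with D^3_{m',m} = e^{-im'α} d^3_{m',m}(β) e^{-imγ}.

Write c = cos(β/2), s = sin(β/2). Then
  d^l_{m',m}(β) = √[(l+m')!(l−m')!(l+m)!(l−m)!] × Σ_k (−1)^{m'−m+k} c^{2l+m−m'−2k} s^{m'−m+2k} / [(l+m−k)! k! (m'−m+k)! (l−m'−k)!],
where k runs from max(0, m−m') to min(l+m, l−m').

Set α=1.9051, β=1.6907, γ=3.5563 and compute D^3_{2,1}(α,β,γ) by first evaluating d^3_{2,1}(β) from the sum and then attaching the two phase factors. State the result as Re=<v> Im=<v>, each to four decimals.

Split into d^3_{2,1}(β=1.6907) × two z-phases.
With c≡cos(β/2)=0.663469 and s≡sin(β/2)=0.748203, N=[120·1·24·2]^{1/2}=75.894664
The bounds max(0,m−m')=0 and min(l+m,l−m')=1 give 2 terms
  k=0: (−1)^1·75.8947/(24)·0.6635^5·0.7482^1 = -0.304176
  k=1: (−1)^2·75.8947/(12)·0.6635^3·0.7482^3 = +0.773663
d^3_{2,1}(1.6907) = -0.304176 +0.773663 = +0.469487
Phases: e^{-i·(2)·1.9051}=-0.784686+0.619894i, e^{-i·(1)·3.5563}=-0.915234+0.402922i ⇒ D=+0.219909-0.414799i

Re=0.2199 Im=-0.4148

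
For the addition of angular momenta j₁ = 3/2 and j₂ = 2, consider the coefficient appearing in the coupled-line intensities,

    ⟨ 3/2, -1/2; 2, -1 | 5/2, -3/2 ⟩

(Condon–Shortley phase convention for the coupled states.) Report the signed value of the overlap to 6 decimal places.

j₁+j₂−J=1  J+j₁−j₂=2  J−j₁+j₂=3  j₁+j₂+J+1=7
(j₁±m₁, j₂±m₂, J±M) = (1,2,1,3,1,4)
P² = 144/35
sum k=0..1:
  [0] +1/4 = 1/4
  [1] −1/6 = -1/6
S = 1/12
C² = P²·S² = 1/35 ; C = +0.169031

+√(1/35) = +0.169031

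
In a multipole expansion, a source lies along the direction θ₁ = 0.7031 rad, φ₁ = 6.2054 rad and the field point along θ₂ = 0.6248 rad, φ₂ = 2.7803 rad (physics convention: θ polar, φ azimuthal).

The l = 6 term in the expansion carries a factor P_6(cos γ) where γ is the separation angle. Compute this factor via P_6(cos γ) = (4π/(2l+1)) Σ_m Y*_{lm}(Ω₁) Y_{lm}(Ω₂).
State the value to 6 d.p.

0.036261

Expand P_6 via completeness: Σ_{m} conj(Y_{6,m}) at Ω₁ times Y_{6,m} at Ω₂ —
  m=-6: Y*=0.03153 - 0.01588j  Y=-0.01088 + 0.01600j  product -0.00009 + 0.00068j
  m=-5: Y*=0.13350 - 0.05471j  Y=0.02170 - 0.09037j  product -0.00205 - 0.01325j
  m=-4: Y*=0.32065 - 0.10312j  Y=0.03264 + 0.25842j  product 0.03711 + 0.07950j
  m=-3: Y*=0.44448 - 0.10565j  Y=-0.20959 - 0.39588j  product -0.13498 - 0.15382j
  m=-2: Y*=0.22874 - 0.03587j  Y=0.28755 + 0.25352j  product 0.07487 + 0.04767j
  m=-1: Y*=-0.25987 + 0.02025j  Y=0.08304 + 0.03138j  product -0.02222 - 0.00647j
  m=+0: Y*=-0.32086 + 0.00000j  Y=-0.41209 + 0.00000j  product 0.13222 + 0.00000j
  m=+1: Y*=0.25987 + 0.02025j  Y=-0.08304 + 0.03138j  product -0.02222 + 0.00647j
  m=+2: Y*=0.22874 + 0.03587j  Y=0.28755 - 0.25352j  product 0.07487 - 0.04767j
  m=+3: Y*=-0.44448 - 0.10565j  Y=0.20959 - 0.39588j  product -0.13498 + 0.15382j
  m=+4: Y*=0.32065 + 0.10312j  Y=0.03264 - 0.25842j  product 0.03711 - 0.07950j
  m=+5: Y*=-0.13350 - 0.05471j  Y=-0.02170 - 0.09037j  product -0.00205 + 0.01325j
  m=+6: Y*=0.03153 + 0.01588j  Y=-0.01088 - 0.01600j  product -0.00009 - 0.00068j
Accumulated sum 0.03751 + 0.00000j; after 4π/(2l+1) scaling, 0.03626 + 0.00000j ⇒ P_6 = 0.036261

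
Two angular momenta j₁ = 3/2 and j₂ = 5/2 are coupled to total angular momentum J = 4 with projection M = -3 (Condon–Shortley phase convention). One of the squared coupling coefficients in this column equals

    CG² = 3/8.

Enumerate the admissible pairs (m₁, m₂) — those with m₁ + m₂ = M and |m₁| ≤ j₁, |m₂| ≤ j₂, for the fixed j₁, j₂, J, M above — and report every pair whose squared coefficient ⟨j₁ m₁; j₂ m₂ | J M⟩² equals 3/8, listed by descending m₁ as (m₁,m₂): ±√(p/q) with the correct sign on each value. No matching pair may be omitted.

(-1/2,-5/2): +√(3/8)

Admissible pairs with m₁+m₂ = M = -3: (-3/2,-3/2), (-1/2,-5/2)
  (m₁,m₂)=(-1/2,-5/2): CG² = 3/8, CG = +√(3/8)   ← matches the target
  (m₁,m₂)=(-3/2,-3/2): CG² = 5/8, CG = +√(5/8)
Pairs with CG² = 3/8: (-1/2,-5/2): +√(3/8)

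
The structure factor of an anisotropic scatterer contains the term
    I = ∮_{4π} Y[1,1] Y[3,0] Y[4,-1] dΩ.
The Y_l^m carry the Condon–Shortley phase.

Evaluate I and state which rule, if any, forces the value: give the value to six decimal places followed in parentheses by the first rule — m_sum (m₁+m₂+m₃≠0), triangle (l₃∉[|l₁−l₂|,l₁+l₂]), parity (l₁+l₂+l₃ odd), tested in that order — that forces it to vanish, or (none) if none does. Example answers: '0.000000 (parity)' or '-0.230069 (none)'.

-0.194664 (none)

m-sum 0 ✓  L=8 even ✓  2≤4≤4 ✓
Π(2lᵢ+1) = 3×7×9 = 189
triangle coeff Δ(1,3,4) = 1/252
Σ_t [0,0]: t=0:+1/36 = 1/36
(3j)²=4/63 [(1 3 4; 0 0 0)], sign=+1
Σ_t [0,0]: t=0:+1/72 = 1/72
(3j)²=5/126 [(1 3 4; 1 0 -1)], sign=-1
⇒ 4πI² = 10/21
I = (-1)√(10/21/(4π)) = -0.19466390
No selection rule forces the value: the integral is nonzero (none).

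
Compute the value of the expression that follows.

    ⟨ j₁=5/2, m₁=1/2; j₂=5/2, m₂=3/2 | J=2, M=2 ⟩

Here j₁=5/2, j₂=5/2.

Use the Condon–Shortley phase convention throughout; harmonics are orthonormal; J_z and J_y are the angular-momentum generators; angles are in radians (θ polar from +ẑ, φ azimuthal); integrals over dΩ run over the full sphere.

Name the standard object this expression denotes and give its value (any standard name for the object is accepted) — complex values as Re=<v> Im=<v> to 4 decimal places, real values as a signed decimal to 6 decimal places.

Clebsch–Gordan coefficient, +√(9/28) ≈ +0.566947

This is a Clebsch–Gordan (vector-coupling) coefficient.
triangle: 3!*2!*2!/8! = 24/40320
(j±m)!: 3!*2!*4!*1!*4!*0! = 6912
prefactor² = (2J+1)*Δ*N² = 144/7
  k=2: +1/(2!*1!*0!*2!*2!*0!) = 1/8
Σ = 1/8  ⇒  CG² = 144/7*(1/8)² = 9/28
CG = +√(9/28) = +0.566947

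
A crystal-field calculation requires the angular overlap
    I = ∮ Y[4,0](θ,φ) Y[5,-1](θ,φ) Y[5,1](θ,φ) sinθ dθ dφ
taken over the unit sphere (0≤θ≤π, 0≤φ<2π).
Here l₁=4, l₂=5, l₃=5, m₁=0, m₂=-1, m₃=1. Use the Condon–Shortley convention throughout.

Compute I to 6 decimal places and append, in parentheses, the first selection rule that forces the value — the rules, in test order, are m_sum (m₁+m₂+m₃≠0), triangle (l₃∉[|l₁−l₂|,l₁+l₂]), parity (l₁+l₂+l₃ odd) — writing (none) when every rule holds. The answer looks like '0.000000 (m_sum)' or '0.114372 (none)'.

m-sum 0 ✓  L=14 even ✓  1≤5≤9 ✓
Π(2lᵢ+1) = 9×11×11 = 1089
triangle coeff Δ(4,5,5) = 1/3153150
Σ_t [0,4]: t=0:+1/69120 t=1:−1/1728 t=2:+1/576 t=3:−1/1728 t=4:+1/69120 = 7/11520
(3j)²=2/143 [(4 5 5; 0 0 0)], sign=-1
Σ_t [0,4]: t=0:+1/27648 t=1:−1/1296 t=2:+1/768 t=3:−1/4320 t=4:+1/414720 = 7/20736
(3j)²=8/1287 [(4 5 5; 0 -1 1)], sign=+1
⇒ 4πI² = 16/169
I = (-1)√(16/169/(4π)) = -0.08679840
No selection rule forces the value: the integral is nonzero (none).

-0.086798 (none)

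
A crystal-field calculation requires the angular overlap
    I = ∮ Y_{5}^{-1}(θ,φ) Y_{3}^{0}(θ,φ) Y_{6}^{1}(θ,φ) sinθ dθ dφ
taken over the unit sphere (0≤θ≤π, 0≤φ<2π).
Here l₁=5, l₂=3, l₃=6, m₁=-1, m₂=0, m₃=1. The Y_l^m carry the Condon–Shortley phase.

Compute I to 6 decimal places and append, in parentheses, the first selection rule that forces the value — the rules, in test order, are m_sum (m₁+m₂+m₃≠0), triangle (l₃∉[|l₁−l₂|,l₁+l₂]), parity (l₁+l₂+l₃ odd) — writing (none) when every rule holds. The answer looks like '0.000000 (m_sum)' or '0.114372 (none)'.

m-sum 0 ✓  L=14 even ✓  2≤6≤8 ✓
Π(2lᵢ+1) = 11×7×13 = 1001
triangle coeff Δ(5,3,6) = 1/675675
Σ_t [0,2]: t=0:+1/8640 t=1:−1/2304 t=2:+1/8640 = -7/34560
(3j)²=7/429 [(5 3 6; 0 0 0)], sign=-1
Σ_t [0,2]: t=0:+1/17280 t=1:−1/2880 t=2:+1/6912 = -1/6912
(3j)²=5/429 [(5 3 6; -1 0 1)], sign=+1
⇒ 4πI² = 245/1287
I = (-1)√(245/1287/(4π)) = -0.12308038
No selection rule forces the value: the integral is nonzero (none).

-0.123080 (none)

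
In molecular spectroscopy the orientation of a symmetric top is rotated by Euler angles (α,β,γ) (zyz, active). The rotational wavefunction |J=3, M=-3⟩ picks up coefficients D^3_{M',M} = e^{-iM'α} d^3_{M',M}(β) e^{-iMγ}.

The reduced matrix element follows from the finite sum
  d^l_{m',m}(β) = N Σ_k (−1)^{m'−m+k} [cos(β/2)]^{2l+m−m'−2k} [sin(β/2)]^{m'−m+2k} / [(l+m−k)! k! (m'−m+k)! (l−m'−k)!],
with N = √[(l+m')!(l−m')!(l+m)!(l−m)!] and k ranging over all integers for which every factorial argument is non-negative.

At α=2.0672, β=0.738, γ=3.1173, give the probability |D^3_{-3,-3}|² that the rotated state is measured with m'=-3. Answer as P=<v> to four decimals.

Split into d^3_{-3,-3}(β=0.7380) × two z-phases.
Half-angle: c=0.932688, s=0.360683. N=√(1·720·1·720)=720.000000
k: max(0,(-3)−(-3))=0 … min(3+(-3),3−(-3))=0
  k=0: (−1)^0·720.0000/(720)·0.9327^6·0.3607^0 = +0.658294
d^3_{-3,-3}(0.7380) = +0.658294
|D^3_{-3,-3}|² = |d^3_{-3,-3}(β)|² = (+0.658294)² = 0.433351 (the z-rotation phases have unit modulus)

P=0.4334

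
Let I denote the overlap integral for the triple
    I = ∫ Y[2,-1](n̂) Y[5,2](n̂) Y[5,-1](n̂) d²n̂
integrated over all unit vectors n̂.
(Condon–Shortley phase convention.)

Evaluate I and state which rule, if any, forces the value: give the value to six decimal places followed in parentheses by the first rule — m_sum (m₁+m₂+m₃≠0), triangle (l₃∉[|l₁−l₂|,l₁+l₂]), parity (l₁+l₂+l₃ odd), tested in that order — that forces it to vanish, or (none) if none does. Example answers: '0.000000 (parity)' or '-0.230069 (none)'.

0.104819 (none)

m-sum 0 ✓  L=12 even ✓  3≤5≤7 ✓
Π(2lᵢ+1) = 5×11×11 = 605
triangle coeff Δ(2,5,5) = 1/38610
Σ_t [0,2]: t=0:+1/2880 t=1:−1/576 t=2:+1/2880 = -1/960
(3j)²=10/429 [(2 5 5; 0 0 0)], sign=+1
Σ_t [1,2]: t=1:−1/2880 t=2:+1/1440 = 1/2880
(3j)²=7/715 [(2 5 5; -1 2 -1)], sign=+1
⇒ 4πI² = 70/507
I = (+1)√(70/507/(4π)) = 0.10481902
No selection rule forces the value: the integral is nonzero (none).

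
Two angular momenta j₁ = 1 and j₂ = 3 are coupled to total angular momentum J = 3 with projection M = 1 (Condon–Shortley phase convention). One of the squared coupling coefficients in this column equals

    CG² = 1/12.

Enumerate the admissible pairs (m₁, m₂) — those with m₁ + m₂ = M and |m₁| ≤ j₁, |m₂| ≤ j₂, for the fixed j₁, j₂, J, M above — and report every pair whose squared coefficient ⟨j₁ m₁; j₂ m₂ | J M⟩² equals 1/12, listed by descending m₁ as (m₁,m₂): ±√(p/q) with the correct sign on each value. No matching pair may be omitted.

(0,1): −√(1/12)

Admissible pairs with m₁+m₂ = M = 1: (-1,2), (0,1), (1,0)
  (m₁,m₂)=(1,0): CG² = 1/2, CG = +√(1/2)
  (m₁,m₂)=(0,1): CG² = 1/12, CG = −√(1/12)   ← matches the target
  (m₁,m₂)=(-1,2): CG² = 5/12, CG = −√(5/12)
Pairs with CG² = 1/12: (0,1): −√(1/12)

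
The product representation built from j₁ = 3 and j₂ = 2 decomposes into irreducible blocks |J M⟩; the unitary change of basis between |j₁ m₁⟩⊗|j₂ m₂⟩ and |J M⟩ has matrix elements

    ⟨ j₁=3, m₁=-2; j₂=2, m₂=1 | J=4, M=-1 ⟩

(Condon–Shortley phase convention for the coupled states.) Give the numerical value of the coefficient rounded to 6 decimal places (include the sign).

j₁+j₂−J=1  J+j₁−j₂=5  J−j₁+j₂=3  j₁+j₂+J+1=10
(j₁±m₁, j₂±m₂, J±M) = (1,5,3,1,3,5)
P² = 6480/7
sum k=0..1:
  [0] +1/720 = 1/720
  [1] −1/48 = -1/48
S = -7/360
C² = P²·S² = 7/20 ; C = -0.591608

−√(7/20) = -0.591608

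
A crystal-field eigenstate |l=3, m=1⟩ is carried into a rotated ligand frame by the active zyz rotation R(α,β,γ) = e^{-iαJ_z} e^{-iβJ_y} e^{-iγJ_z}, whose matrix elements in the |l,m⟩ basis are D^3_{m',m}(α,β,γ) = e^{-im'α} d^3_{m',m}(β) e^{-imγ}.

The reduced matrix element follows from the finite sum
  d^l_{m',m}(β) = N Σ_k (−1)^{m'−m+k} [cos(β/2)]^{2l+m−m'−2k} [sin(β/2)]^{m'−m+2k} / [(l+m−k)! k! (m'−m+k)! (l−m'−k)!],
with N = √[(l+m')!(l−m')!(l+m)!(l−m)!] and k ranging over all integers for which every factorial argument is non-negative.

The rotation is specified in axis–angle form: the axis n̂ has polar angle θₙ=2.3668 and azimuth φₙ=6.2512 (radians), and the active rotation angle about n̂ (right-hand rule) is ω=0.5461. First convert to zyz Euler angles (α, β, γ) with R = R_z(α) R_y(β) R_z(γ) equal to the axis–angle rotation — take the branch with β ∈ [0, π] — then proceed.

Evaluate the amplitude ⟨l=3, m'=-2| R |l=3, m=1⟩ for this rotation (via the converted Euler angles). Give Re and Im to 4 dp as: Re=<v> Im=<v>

Axis–angle → zyz. n̂ = (sinθₙcosφₙ, sinθₙsinφₙ, cosθₙ) = (+0.699210, -0.022372, -0.714566), ω = 0.5461.
R = I cosω + sinω [n̂]ₓ + (1−cosω) n̂n̂ᵀ gives
  R = [+0.925663, +0.368841, -0.084287; -0.373391, +0.854629, -0.360816; -0.061049, +0.365466, +0.928821]
β = atan2(√(R₁₃²+R₂₃²), R₃₃) = 0.379579; α = atan2(R₂₃, R₁₃) mod 2π = 4.482902; γ = atan2(R₃₂, −R₃₁) mod 2π = 1.405280
First d^3_{-2,1}(β=0.3796), then the phase factors e^{-i(-2)α} and e^{-i(1)γ}:
Half-angle: c=0.982044, s=0.188652. N=√(1·120·24·2)=75.894664
k: max(0,(1)−(-2))=3 … min(3+(1),3−(-2))=4
  k=3: (−1)^0·75.8947/(12)·0.9820^3·0.1887^3 = +0.040217
  k=4: (−1)^1·75.8947/(24)·0.9820^1·0.1887^5 = -0.000742
d^3_{-2,1}(0.3796) = +0.040217 -0.000742 = +0.039475
D = (-0.896508+0.443028i)·(+0.039475)·(+0.164762-0.986333i) = +0.011419+0.037787i

Re=0.0114 Im=0.0378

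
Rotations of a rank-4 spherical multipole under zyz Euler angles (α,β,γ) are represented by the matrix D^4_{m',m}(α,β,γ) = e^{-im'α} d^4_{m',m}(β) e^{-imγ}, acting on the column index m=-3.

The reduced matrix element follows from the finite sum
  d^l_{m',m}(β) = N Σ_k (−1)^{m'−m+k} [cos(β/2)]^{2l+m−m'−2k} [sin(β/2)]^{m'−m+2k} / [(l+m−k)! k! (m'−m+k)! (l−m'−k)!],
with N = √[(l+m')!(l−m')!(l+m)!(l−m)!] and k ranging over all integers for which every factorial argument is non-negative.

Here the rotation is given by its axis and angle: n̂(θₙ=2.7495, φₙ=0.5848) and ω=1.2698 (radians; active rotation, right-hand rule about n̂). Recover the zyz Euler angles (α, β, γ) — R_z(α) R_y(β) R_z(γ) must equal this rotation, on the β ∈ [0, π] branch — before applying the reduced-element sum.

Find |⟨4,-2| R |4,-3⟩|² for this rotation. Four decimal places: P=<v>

P=0.3488

Axis–angle → zyz. n̂ = (sinθₙcosφₙ, sinθₙsinφₙ, cosθₙ) = (+0.318623, +0.210944, -0.924111), ω = 1.2698.
R = I cosω + sinω [n̂]ₓ + (1−cosω) n̂n̂ᵀ gives
  R = [+0.367894, +0.929850, -0.005688; -0.835280, +0.327777, -0.441441; -0.408610, +0.167155, +0.897272]
β = atan2(√(R₁₃²+R₂₃²), R₃₃) = 0.457245; α = atan2(R₂₃, R₁₃) mod 2π = 4.699504; γ = atan2(R₃₂, −R₃₁) mod 2π = 0.388311
Split into d^4_{-2,-3}(β=0.4572) × two z-phases.
Half-angle: c=0.973980, s=0.226636. N=√(2·720·1·5040)=2693.993318
k∈{0,1} keeps every argument non-negative
  k=0: (−1)^1·2693.9933/(720)·0.9740^7·0.2266^1 = -0.705086
  k=1: (−1)^2·2693.9933/(240)·0.9740^5·0.2266^3 = +0.114531
d^4_{-2,-3}(0.4572) = -0.705086 +0.114531 = -0.590555
|D^4_{-2,-3}|² = |d^4_{-2,-3}(β)|² = (-0.590555)² = 0.348755 (the z-rotation phases have unit modulus)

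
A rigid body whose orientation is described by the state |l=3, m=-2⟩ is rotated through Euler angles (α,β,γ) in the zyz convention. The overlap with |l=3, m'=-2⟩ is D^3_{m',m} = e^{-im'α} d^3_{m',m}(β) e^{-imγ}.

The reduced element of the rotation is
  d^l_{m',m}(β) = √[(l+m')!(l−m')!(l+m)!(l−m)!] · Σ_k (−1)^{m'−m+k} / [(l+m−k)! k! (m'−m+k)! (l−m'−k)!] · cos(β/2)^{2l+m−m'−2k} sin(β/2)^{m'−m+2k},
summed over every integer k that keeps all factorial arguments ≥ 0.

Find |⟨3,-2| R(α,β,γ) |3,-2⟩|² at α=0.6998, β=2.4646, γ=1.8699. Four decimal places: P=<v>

D^3_{-2,-2}(0.6998,2.4646,1.8699) = e^{-i·-2·0.6998}·d^3_{-2,-2}(2.4646)·e^{-i·-2·1.8699}. Compute d first:
With c≡cos(β/2)=0.332069 and s≡sin(β/2)=0.943255, N=[1·120·1·120]^{1/2}=120.000000
k∈{0,1} keeps every argument non-negative
  k=0: (−1)^0·120.0000/(120)·0.3321^6·0.9433^0 = +0.001341
  k=1: (−1)^1·120.0000/(24)·0.3321^4·0.9433^2 = -0.054093
d^3_{-2,-2}(2.4646) = +0.001341 -0.054093 = -0.052752
|D^3_{-2,-2}|² = |d^3_{-2,-2}(β)|² = (-0.052752)² = 0.002783 (the z-rotation phases have unit modulus)

P=0.0028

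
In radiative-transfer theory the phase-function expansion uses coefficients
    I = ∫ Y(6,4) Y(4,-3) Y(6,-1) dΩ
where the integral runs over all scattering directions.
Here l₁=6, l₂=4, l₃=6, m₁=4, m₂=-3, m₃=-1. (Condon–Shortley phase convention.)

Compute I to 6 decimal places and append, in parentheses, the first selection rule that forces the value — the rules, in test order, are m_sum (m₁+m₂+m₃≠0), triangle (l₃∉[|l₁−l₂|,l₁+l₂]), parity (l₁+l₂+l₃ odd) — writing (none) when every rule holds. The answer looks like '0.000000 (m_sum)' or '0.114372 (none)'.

m-sum 0 ✓  L=16 even ✓  2≤6≤10 ✓
Π(2lᵢ+1) = 13×9×13 = 1521
triangle coeff Δ(6,4,6) = 1/15315300
Σ_t [0,4]: t=0:+1/829440 t=1:−1/25920 t=2:+1/9216 t=3:−1/25920 t=4:+1/829440 = 7/207360
(3j)²=28/2431 [(6 4 6; 0 0 0)], sign=+1
Σ_t [0,1]: t=0:+1/207360 t=1:−1/725760 = 1/290304
(3j)²=125/7293 [(6 4 6; 4 -3 -1)], sign=-1
⇒ 4πI² = 10500/34969
I = (-1)√(10500/34969/(4π)) = -0.15457815
No selection rule forces the value: the integral is nonzero (none).

-0.154578 (none)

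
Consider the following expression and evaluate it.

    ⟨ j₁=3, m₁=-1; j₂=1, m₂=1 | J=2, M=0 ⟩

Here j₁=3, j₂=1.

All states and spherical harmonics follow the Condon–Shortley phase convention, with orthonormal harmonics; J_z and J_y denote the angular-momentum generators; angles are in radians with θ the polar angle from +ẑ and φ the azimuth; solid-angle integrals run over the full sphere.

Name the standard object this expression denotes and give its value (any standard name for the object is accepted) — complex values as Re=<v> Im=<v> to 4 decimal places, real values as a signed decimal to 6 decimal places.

Clebsch–Gordan coefficient, +√(2/7) ≈ +0.534522

This is a Clebsch–Gordan (vector-coupling) coefficient.
j₁+j₂−J=2  J+j₁−j₂=4  J−j₁+j₂=0  j₁+j₂+J+1=7
(j₁±m₁, j₂±m₂, J±M) = (2,4,2,0,2,2)
P² = 128/7
sum k=2..2:
  [2] +1/8 = 1/8
S = 1/8
C² = P²·S² = 2/7 ; C = +0.534522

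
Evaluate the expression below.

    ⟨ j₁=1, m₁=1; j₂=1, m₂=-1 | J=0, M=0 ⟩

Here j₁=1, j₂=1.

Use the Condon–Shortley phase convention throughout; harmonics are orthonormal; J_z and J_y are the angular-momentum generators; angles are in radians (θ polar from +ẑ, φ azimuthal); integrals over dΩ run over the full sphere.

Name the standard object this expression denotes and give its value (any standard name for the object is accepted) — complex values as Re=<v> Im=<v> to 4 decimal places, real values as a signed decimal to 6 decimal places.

Clebsch–Gordan coefficient, +√(1/3) ≈ +0.577350

This is a Clebsch–Gordan (vector-coupling) coefficient.
triangle: 2!*0!*0!/3! = 2/6
(j±m)!: 2!*0!*0!*2!*0!*0! = 4
prefactor² = (2J+1)*Δ*N² = 4/3
  k=0: +1/(0!*2!*0!*0!*0!*0!) = 1/2
Σ = 1/2  ⇒  CG² = 4/3*(1/2)² = 1/3
CG = +√(1/3) = +0.577350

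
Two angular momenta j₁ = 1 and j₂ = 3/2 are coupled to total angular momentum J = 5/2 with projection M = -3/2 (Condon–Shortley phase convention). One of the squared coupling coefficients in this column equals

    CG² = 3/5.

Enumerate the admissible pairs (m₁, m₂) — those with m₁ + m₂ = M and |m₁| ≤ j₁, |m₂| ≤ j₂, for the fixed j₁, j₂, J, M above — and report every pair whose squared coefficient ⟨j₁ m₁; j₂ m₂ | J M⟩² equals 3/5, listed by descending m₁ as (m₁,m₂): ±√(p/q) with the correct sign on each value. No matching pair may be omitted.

(-1,-1/2): +√(3/5)

Admissible pairs with m₁+m₂ = M = -3/2: (-1,-1/2), (0,-3/2)
  (m₁,m₂)=(0,-3/2): CG² = 2/5, CG = +√(2/5)
  (m₁,m₂)=(-1,-1/2): CG² = 3/5, CG = +√(3/5)   ← matches the target
Pairs with CG² = 3/5: (-1,-1/2): +√(3/5)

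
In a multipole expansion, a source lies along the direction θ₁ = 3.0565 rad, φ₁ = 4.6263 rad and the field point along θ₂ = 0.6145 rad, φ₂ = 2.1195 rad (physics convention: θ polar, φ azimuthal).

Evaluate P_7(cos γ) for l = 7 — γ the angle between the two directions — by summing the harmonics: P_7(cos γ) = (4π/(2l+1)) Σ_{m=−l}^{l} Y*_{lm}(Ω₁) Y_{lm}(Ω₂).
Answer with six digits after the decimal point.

0.397184

Summing Y*_{l m}(θ₁,φ₁)·Y_{l m}(θ₂,φ₂) over m ∈ [−7, 7]; prefactor 4π/(2·7+1) = 0.837758:
  m=-7: Y*=(0.000000, 0.000000)  Y=(-0.006816, -0.008104)  product (0.000000, -0.000000)
  m=-6: Y*=(0.000001, -0.000000)  Y=(0.055514, -0.008426)  product (0.000000, -0.000000)
  m=-5: Y*=(-0.000008, -0.000018)  Y=(-0.069580, 0.165460)  product (0.000003, -0.000000)
  m=-4: Y*=(-0.000356, 0.000128)  Y=(-0.219836, -0.305330)  product (0.000117, 0.000081)
  m=-3: Y*=(0.001360, 0.005149)  Y=(0.479325, -0.036169)  product (0.000838, 0.002419)
  m=-2: Y*=(0.051850, -0.009017)  Y=(-0.102617, 0.200331)  product (-0.003514, 0.011312)
  m=-1: Y*=(-0.028436, -0.329493)  Y=(0.150691, 0.246500)  product (0.076935, -0.056661)
  m=+0: Y*=(-0.984539, -0.000000)  Y=(-0.330454, 0.000000)  product (0.325345, 0.000000)
  m=+1: Y*=(0.028436, -0.329493)  Y=(-0.150691, 0.246500)  product (0.076935, 0.056661)
  m=+2: Y*=(0.051850, 0.009017)  Y=(-0.102617, -0.200331)  product (-0.003514, -0.011312)
  m=+3: Y*=(-0.001360, 0.005149)  Y=(-0.479325, -0.036169)  product (0.000838, -0.002419)
  m=+4: Y*=(-0.000356, -0.000128)  Y=(-0.219836, 0.305330)  product (0.000117, -0.000081)
  m=+5: Y*=(0.000008, -0.000018)  Y=(0.069580, 0.165460)  product (0.000003, 0.000000)
  m=+6: Y*=(0.000001, 0.000000)  Y=(0.055514, 0.008426)  product (0.000000, 0.000000)
  m=+7: Y*=(-0.000000, 0.000000)  Y=(0.006816, -0.008104)  product (0.000000, 0.000000)
Σ over m = (0.474104, -0.000000); ×(4π/15) → (0.397184, -0.000000). Real part: 0.397184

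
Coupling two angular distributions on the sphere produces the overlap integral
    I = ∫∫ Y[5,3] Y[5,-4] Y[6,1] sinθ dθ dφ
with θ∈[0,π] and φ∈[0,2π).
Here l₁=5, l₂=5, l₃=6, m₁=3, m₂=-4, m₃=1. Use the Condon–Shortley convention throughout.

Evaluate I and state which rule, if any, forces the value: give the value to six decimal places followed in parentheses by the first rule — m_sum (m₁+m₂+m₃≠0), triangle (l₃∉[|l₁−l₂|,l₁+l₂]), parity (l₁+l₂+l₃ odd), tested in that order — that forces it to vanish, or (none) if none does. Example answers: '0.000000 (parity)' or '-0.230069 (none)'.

-0.154663 (none)

m-sum 0 ✓  L=16 even ✓  0≤6≤10 ✓
Π(2lᵢ+1) = 11×11×13 = 1573
triangle coeff Δ(5,5,6) = 1/28588560
Σ_t [0,4]: t=0:+1/345600 t=1:−1/13824 t=2:+1/5184 t=3:−1/13824 t=4:+1/345600 = 7/129600
(3j)²=80/7293 [(5 5 6; 0 0 0)], sign=+1
Σ_t [0,1]: t=0:+1/138240 t=1:−1/518400 = 11/2073600
(3j)²=77/4420 [(5 5 6; 3 -4 1)], sign=-1
⇒ 4πI² = 3388/11271
I = (-1)√(3388/11271/(4π)) = -0.15466268
No selection rule forces the value: the integral is nonzero (none).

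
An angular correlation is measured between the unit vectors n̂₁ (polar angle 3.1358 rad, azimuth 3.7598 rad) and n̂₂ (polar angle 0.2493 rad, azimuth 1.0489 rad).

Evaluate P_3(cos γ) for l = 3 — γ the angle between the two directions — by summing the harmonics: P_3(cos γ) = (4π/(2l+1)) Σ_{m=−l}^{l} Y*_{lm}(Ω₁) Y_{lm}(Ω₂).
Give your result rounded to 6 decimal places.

-0.828727

Expand P_3 via completeness: Σ_{m} conj(Y_{3,m}) at Ω₁ times Y_{3,m} at Ω₂ —
  [-3]  conj(Y_{3,-3})(Ω₁) = 0.00000 - 0.00000j ; Y_{3,-3}(Ω₂) = -0.00627 + 0.00003j ; Δ = -0.00000 + 0.00000j
  [-2]  conj(Y_{3,-2})(Ω₁) = -0.00001 - 0.00003j ; Y_{3,-2}(Ω₂) = -0.03032 - 0.05211j ; Δ = -0.00000 + 0.00000j
  [-1]  conj(Y_{3,-1})(Ω₁) = -0.00610 - 0.00434j ; Y_{3,-1}(Ω₂) = 0.14690 - 0.25545j ; Δ = -0.00201 + 0.00092j
  [+0]  conj(Y_{3,0})(Ω₁) = -0.74628 + 0.00000j ; Y_{3,0}(Ω₂) = 0.61321 + 0.00000j ; Δ = -0.45762 + 0.00000j
  [+1]  conj(Y_{3,1})(Ω₁) = 0.00610 - 0.00434j ; Y_{3,1}(Ω₂) = -0.14690 - 0.25545j ; Δ = -0.00201 - 0.00092j
  [+2]  conj(Y_{3,2})(Ω₁) = -0.00001 + 0.00003j ; Y_{3,2}(Ω₂) = -0.03032 + 0.05211j ; Δ = -0.00000 - 0.00000j
  [+3]  conj(Y_{3,3})(Ω₁) = -0.00000 - 0.00000j ; Y_{3,3}(Ω₂) = 0.00627 + 0.00003j ; Δ = -0.00000 - 0.00000j
Accumulated sum -0.46164 - 0.00000j; after 4π/(2l+1) scaling, -0.82873 - 0.00000j ⇒ P_3 = -0.828727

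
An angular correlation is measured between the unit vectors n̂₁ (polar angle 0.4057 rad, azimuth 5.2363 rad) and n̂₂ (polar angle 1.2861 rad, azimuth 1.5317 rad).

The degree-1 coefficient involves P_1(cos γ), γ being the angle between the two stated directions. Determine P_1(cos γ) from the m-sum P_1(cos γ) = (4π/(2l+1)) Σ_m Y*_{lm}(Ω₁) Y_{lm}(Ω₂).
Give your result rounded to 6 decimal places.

-0.062246

Term-by-term m-sum for l=1 (normalisation 4π/3 = 4.188790):
  term(m=-1) = -0.03823 - 0.02413j   from Y*(Ω₁)=0.06821 - 0.11806j, Y(Ω₂)=0.01296 - 0.33133j
  term(m=+0) = 0.06161 + 0.00000j   from Y*(Ω₁)=0.44894 + 0.00000j, Y(Ω₂)=0.13723 + 0.00000j
  term(m=+1) = -0.03823 + 0.02413j   from Y*(Ω₁)=-0.06821 - 0.11806j, Y(Ω₂)=-0.01296 - 0.33133j
Σ over m = -0.01486 + 0.00000j; ×(4π/3) → -0.06225 + 0.00000j. Real part: -0.062246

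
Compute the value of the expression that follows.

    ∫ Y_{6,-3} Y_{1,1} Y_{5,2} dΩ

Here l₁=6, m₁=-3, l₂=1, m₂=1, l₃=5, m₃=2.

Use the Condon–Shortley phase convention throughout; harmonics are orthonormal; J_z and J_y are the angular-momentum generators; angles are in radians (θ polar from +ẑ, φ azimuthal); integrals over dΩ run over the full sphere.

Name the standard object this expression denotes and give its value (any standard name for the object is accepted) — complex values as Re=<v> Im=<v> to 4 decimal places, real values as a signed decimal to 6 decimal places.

This is a Gaunt coefficient — the integral of a triple product of spherical harmonics over the sphere.
Rules hold: Σm=0, L=12 even, 5≤5≤7.
N = 13·3·11 = 429
Δ = 2!·10!·0!/13! = 1/858
Racah Σ t=1..1: t=1:−1/14400 = -1/14400
⇒ 3j(6 1 5; 0 0 0)² = 6/143, sgn +1
Racah Σ t=2..2: t=2:+1/60480 = 1/60480
⇒ 3j(6 1 5; -3 1 2)² = 6/143, sgn -1
4πI² = N·(3j₀)²·(3jₘ)² = 108/143
I = -1·√(0.755245/4π) = -0.24515397

Gaunt coefficient, -0.245154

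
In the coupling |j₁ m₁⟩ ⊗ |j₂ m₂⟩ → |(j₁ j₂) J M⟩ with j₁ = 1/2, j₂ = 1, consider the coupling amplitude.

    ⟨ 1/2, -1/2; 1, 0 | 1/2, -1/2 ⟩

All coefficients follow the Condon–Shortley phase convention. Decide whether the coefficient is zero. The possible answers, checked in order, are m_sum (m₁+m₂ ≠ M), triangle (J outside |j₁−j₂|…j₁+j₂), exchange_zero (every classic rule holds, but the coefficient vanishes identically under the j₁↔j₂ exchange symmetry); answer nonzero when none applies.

nonzero

m-sum: m₁+m₂ = -1/2+0 = -1/2, M = -1/2  ✓
triangle: |j₁−j₂| = 1/2 ≤ J = 1/2 ≤ j₁+j₂ = 3/2  ✓
exchange: j₁≠j₂ or m₁≠m₂ — the exchange symmetry imposes no constraint here
value check: CG = −√(1/3) = -0.577350 ≠ 0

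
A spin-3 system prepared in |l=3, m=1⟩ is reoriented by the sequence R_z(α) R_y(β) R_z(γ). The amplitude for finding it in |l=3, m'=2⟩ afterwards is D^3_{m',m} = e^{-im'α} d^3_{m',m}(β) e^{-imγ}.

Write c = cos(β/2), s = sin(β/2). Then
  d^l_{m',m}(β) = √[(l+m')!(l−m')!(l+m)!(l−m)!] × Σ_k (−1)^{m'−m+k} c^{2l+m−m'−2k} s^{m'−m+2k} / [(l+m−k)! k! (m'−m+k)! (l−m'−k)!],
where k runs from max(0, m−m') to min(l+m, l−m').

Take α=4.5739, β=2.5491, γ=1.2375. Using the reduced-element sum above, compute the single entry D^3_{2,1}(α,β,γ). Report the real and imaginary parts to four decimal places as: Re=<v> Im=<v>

Re=-0.0752 Im=0.1076

D^3_{2,1}(4.5739,2.5491,1.2375) = e^{-i·2·4.5739}·d^3_{2,1}(2.5491)·e^{-i·1·1.2375}. Compute d first:
Half-angle: c=0.291932, s=0.956439. N=√(120·1·24·2)=75.894664
k∈{0,1} keeps every argument non-negative
  k=0: (−1)^1·75.8947/(24)·0.2919^5·0.9564^1 = -0.006413
  k=1: (−1)^2·75.8947/(12)·0.2919^3·0.9564^3 = +0.137673
d^3_{2,1}(2.5491) = -0.006413 +0.137673 = +0.131260
Phases: e^{-i·(2)·4.5739}=-0.961886-0.273450i, e^{-i·(1)·1.2375}=+0.327160-0.944969i ⇒ D=-0.075224+0.107566i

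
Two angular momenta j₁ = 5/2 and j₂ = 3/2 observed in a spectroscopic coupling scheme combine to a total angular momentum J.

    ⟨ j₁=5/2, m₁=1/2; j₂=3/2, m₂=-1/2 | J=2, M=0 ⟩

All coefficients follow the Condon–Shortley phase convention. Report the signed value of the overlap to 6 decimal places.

-0.267261  (= −√(1/14))

j₁+j₂−J=2  J+j₁−j₂=3  J−j₁+j₂=1  j₁+j₂+J+1=7
(j₁±m₁, j₂±m₂, J±M) = (3,2,1,2,2,2)
P² = 8/7
sum k=0..1:
  [0] +1/4 = 1/4
  [1] −1/2 = -1/2
S = -1/4
C² = P²·S² = 1/14 ; C = -0.267261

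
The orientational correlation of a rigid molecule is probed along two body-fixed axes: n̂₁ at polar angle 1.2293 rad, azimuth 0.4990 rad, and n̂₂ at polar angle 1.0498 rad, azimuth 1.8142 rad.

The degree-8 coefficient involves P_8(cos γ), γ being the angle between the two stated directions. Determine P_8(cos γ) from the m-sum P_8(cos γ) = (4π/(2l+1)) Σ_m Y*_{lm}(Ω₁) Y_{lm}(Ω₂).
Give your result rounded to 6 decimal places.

-0.281941

Addition theorem: P_8(cos γ) = (4π/17) Σ_m Y*_{lm}(Ω₁) Y_{lm}(Ω₂), m = −8…8:
  m=-8: Y*=-0.21127 - 0.24070j  Y=-0.06067 - 0.15349j  product -0.02413 + 0.04703j
  m=-7: Y*=-0.42750 - 0.15673j  Y=0.37553 - 0.05025j  product -0.16842 - 0.03737j
  m=-6: Y*=-0.17780 + 0.02643j  Y=-0.04794 + 0.43259j  product -0.00291 - 0.07818j
  m=-5: Y*=0.21272 - 0.16057j  Y=-0.13347 - 0.04929j  product -0.03631 + 0.01095j
  m=-4: Y*=0.12083 - 0.26683j  Y=-0.15628 + 0.22982j  product 0.04244 + 0.06947j
  m=-3: Y*=0.01037 + 0.14021j  Y=-0.19823 - 0.22141j  product 0.02899 - 0.03009j
  m=-2: Y*=0.17137 + 0.26572j  Y=-0.12288 + 0.06504j  product -0.03834 - 0.02151j
  m=-1: Y*=-0.07270 - 0.03962j  Y=-0.07874 - 0.31708j  product -0.00684 + 0.02617j
  m=+0: Y*=-0.31870 + 0.00000j  Y=-0.09289 + 0.00000j  product 0.02960 + 0.00000j
  m=+1: Y*=0.07270 - 0.03962j  Y=0.07874 - 0.31708j  product -0.00684 - 0.02617j
  m=+2: Y*=0.17137 - 0.26572j  Y=-0.12288 - 0.06504j  product -0.03834 + 0.02151j
  m=+3: Y*=-0.01037 + 0.14021j  Y=0.19823 - 0.22141j  product 0.02899 + 0.03009j
  m=+4: Y*=0.12083 + 0.26683j  Y=-0.15628 - 0.22982j  product 0.04244 - 0.06947j
  m=+5: Y*=-0.21272 - 0.16057j  Y=0.13347 - 0.04929j  product -0.03631 - 0.01095j
  m=+6: Y*=-0.17780 - 0.02643j  Y=-0.04794 - 0.43259j  product -0.00291 + 0.07818j
  m=+7: Y*=0.42750 - 0.15673j  Y=-0.37553 - 0.05025j  product -0.16842 + 0.03737j
  m=+8: Y*=-0.21127 + 0.24070j  Y=-0.06067 + 0.15349j  product -0.02413 - 0.04703j
Accumulated sum -0.38141 - 0.00000j; after 4π/(2l+1) scaling, -0.28194 - 0.00000j ⇒ P_8 = -0.281941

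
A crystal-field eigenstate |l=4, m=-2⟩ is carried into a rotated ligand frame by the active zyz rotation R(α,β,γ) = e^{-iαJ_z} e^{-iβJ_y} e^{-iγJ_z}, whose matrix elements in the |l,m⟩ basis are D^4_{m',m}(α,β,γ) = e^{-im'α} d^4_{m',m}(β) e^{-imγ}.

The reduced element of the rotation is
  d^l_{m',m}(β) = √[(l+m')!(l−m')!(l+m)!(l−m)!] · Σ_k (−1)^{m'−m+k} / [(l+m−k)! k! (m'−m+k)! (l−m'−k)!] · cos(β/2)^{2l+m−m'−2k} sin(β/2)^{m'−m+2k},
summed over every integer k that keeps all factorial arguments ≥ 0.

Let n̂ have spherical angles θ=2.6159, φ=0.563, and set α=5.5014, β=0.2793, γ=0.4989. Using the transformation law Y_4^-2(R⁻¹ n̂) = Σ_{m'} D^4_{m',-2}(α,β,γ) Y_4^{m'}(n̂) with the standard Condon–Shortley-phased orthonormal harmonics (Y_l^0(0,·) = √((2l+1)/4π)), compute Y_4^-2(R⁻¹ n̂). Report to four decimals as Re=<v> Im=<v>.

Need the full column D^4_{m',-2} for m'=−4..4 at α=5.5014, β=0.2793, γ=0.4989.
cos(β/2)=0.990265, sin(β/2)=0.139197
d^4_{-4,-2}: single k=2 term ⇒ +0.096682;  D = -0.051237-0.081989i
d^4_{-3,-2}: k∈[1..2] ⇒ +0.486353 -0.028829 = +0.457524;  D = +0.101292-0.446171i
d^4_{-2,-2}: k∈[0..2] ⇒ +0.924721 -0.219253 +0.005415 = +0.710883;  D = +0.600110-0.381080i
d^4_{-1,-2}: k∈[0..2] ⇒ -0.551473 +0.054481 -0.000718 = -0.497709;  D = -0.486142-0.106678i
d^4_{0,-2}: k∈[0..2] ⇒ +0.173335 -0.009133 +0.000068 = +0.164270;  D = +0.089059+0.138033i
d^4_{1,-2}: k∈[0..2] ⇒ -0.036321 +0.001076 -0.000004 = -0.035249;  D = +0.007306-0.034483i
d^4_{2,-2}: k∈[0..2] ⇒ +0.005415 -0.000086 +0.000000 = +0.005330;  D = -0.004457+0.002922i
d^4_{3,-2}: k∈[0..1] ⇒ -0.000570 +0.000004 = -0.000566;  D = +0.000554+0.000113i
d^4_{4,-2}: single k=0 term ⇒ +0.000038;  D = -0.000021-0.000031i
Y_4^{m'}(θ=2.6159,φ=0.563) and Σ D·Y over m':
  (-0.0512-0.0820i)·(-0.0177-0.0218i)  (+0.1013-0.4462i)·(+0.0161+0.1359i)  (+0.6001-0.3811i)·(+0.1536-0.3222i)  (-0.4861-0.1067i)·(-0.3885+0.2452i)  (+0.0891+0.1380i)·(+0.0155+0.0000i)  (+0.0073-0.0345i)·(+0.3885+0.2452i)  (-0.0045+0.0029i)·(+0.1536+0.3222i)  (+0.0006+0.0001i)·(-0.0161+0.1359i)  (-0.0000-0.0000i)·(-0.0177+0.0218i)
Y_4^-2(R⁻¹ n̂) = +0.256803-0.330895i

Re=0.2568 Im=-0.3309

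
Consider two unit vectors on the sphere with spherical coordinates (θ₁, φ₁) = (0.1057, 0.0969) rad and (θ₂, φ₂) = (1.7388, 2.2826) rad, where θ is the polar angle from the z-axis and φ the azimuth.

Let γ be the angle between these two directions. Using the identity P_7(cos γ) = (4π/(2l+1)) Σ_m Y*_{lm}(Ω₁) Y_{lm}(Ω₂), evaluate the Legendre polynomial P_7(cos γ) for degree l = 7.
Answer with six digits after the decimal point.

0.291764

Term-by-term m-sum for l=7 (normalisation 4π/15 = 0.837758):
  m=-7: (+0.000000+0.000000i) × (-0.436358+0.120877i) = -0.000000-0.000000i  (running Σ = -0.000000-0.000000i)
  m=-6: (+0.000002+0.000001i) × (-0.122796+0.259778i) = -0.000001+0.000000i  (running Σ = -0.000001+0.000000i)
  m=-5: (+0.000050+0.000026i) × (-0.088204-0.198888i) = +0.000001-0.000012i  (running Σ = +0.000000-0.000012i)
  m=-4: (+0.000825+0.000337i) × (-0.292541-0.088695i) = -0.000211-0.000172i  (running Σ = -0.000211-0.000184i)
  m=-3: (+0.009655+0.002889i) × (+0.113431-0.071847i) = +0.001303-0.000366i  (running Σ = +0.001091-0.000550i)
  m=-2: (+0.078272+0.015362i) × (+0.044890-0.302777i) = +0.008165-0.023009i  (running Σ = +0.009256-0.023559i)
  m=-1: (+0.397670+0.038655i) × (+0.065936+0.076433i) = +0.023266+0.032944i  (running Σ = +0.032523+0.009385i)
  m=0: (+0.928150-0.000000i) × (+0.305147+0.000000i) = +0.283222+0.000000i  (running Σ = +0.315745+0.009385i)
  m=1: (-0.397670+0.038655i) × (-0.065936+0.076433i) = +0.023266-0.032944i  (running Σ = +0.339011-0.023559i)
  m=2: (+0.078272-0.015362i) × (+0.044890+0.302777i) = +0.008165+0.023009i  (running Σ = +0.347176-0.000550i)
  m=3: (-0.009655+0.002889i) × (-0.113431-0.071847i) = +0.001303+0.000366i  (running Σ = +0.348479-0.000184i)
  m=4: (+0.000825-0.000337i) × (-0.292541+0.088695i) = -0.000211+0.000172i  (running Σ = +0.348267-0.000012i)
  m=5: (-0.000050+0.000026i) × (+0.088204-0.198888i) = +0.000001+0.000012i  (running Σ = +0.348268+0.000000i)
  m=6: (+0.000002-0.000001i) × (-0.122796-0.259778i) = -0.000001-0.000000i  (running Σ = +0.348267-0.000000i)
  m=7: (-0.000000+0.000000i) × (+0.436358+0.120877i) = -0.000000+0.000000i  (running Σ = +0.348267+0.000000i)
Total Σ_m = +0.348267+0.000000i. Multiply by 0.837758: +0.291764+0.000000i. P_7(cos γ) = 0.291764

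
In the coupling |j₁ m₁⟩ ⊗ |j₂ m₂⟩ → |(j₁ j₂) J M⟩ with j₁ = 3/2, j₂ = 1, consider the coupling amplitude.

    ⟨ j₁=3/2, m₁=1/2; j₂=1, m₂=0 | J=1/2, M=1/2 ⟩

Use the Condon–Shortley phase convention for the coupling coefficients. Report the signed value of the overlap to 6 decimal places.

-0.577350  (= −√(1/3))

triangle: 2!*1!*0!/4! = 2/24
(j±m)!: 2!*1!*1!*1!*1!*0! = 2
prefactor² = (2J+1)*Δ*N² = 1/3
  k=1: −1/(1!*1!*0!*0!*1!*0!) = -1
Σ = -1  ⇒  CG² = 1/3*(-1)² = 1/3
CG = −√(1/3) = -0.577350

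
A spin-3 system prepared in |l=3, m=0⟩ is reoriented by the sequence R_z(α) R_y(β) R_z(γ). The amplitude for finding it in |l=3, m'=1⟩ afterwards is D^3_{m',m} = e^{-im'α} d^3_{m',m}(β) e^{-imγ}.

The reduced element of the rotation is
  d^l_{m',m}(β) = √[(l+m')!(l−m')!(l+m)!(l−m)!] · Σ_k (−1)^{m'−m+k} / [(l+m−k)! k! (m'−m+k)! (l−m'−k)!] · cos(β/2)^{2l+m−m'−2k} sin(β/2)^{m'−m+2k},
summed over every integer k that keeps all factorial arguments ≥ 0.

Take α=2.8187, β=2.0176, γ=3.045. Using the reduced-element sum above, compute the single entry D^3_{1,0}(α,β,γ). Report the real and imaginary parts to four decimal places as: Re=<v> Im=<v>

Re=-0.0246 Im=-0.0082

D^3_{1,0}(2.8187,2.0176,3.0450) = e^{-i·1·2.8187}·d^3_{1,0}(2.0176)·e^{-i·0·3.0450}. Compute d first:
c=cos(2.017600/2)=0.532877, s=sin(2.017600/2)=0.846193; N=√[24·2·6·6]=41.569219
Admissible k: 0..2 (factorial args all ≥0)
  k=0: (−1)^1·41.5692/(12)·0.5329^5·0.8462^1 = -0.125949
  k=1: (−1)^2·41.5692/(4)·0.5329^3·0.8462^3 = +0.952796
  k=2: (−1)^3·41.5692/(12)·0.5329^1·0.8462^5 = -0.800874
d^3_{1,0}(2.0176) = -0.125949 +0.952796 -0.800874 = +0.025973
D = (-0.948322-0.317311i)·(+0.025973)·(+1.000000+0.000000i) = -0.024631-0.008242i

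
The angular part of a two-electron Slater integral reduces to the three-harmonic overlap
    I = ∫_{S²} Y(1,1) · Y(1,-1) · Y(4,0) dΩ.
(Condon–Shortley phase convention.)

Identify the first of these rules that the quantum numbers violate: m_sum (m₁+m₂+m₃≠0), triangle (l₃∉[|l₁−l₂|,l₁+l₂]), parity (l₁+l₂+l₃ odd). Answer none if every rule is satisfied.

triangle

azimuthal sum: 1 − 1 + 0 = 0  ✓
l₃ must lie in [0,2]; have l₃=4  ✗
L = 1 + 1 + 4 = 6 (even)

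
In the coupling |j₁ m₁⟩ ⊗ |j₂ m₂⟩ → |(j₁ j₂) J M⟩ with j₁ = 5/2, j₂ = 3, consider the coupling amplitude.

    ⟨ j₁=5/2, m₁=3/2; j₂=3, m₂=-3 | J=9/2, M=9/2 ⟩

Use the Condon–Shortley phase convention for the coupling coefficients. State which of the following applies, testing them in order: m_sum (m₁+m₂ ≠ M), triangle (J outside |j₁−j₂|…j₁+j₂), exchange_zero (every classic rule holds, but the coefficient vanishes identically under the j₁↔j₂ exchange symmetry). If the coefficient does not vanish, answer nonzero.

m-sum: m₁+m₂ = 3/2+(-3) = -3/2, M = 9/2  ✗ ⇒ coefficient is 0

m_sum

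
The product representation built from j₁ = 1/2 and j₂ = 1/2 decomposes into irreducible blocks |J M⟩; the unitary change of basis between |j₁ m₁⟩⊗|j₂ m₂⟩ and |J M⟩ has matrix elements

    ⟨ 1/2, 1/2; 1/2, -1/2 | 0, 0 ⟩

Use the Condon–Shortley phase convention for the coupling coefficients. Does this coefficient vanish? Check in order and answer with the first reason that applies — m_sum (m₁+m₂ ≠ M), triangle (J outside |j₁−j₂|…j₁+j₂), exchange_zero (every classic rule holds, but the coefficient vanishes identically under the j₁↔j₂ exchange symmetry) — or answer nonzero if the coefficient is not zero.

m-sum: m₁+m₂ = 1/2+(-1/2) = 0, M = 0  ✓
triangle: |j₁−j₂| = 0 ≤ J = 0 ≤ j₁+j₂ = 1  ✓
exchange: j₁≠j₂ or m₁≠m₂ — the exchange symmetry imposes no constraint here
value check: CG = +√(1/2) = +0.707107 ≠ 0

nonzero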